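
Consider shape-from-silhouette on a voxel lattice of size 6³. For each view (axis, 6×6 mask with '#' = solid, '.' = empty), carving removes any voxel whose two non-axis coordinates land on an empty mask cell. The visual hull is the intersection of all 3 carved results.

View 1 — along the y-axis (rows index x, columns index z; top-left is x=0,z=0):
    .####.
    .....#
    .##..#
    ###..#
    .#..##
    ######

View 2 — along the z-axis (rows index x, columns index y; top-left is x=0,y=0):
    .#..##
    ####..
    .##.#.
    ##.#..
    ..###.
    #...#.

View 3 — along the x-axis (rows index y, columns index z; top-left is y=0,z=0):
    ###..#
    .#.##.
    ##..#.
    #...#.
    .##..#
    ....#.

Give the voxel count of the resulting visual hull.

30 voxels

initial block: 6^3 = 216
carve view 1 (along y, XZ-mask fill 21/36): 126 voxels remain
carve view 2 (along z, XY-mask fill 18/36): 58 voxels remain
carve view 3 (along x, YZ-mask fill 16/36): 30 voxels remain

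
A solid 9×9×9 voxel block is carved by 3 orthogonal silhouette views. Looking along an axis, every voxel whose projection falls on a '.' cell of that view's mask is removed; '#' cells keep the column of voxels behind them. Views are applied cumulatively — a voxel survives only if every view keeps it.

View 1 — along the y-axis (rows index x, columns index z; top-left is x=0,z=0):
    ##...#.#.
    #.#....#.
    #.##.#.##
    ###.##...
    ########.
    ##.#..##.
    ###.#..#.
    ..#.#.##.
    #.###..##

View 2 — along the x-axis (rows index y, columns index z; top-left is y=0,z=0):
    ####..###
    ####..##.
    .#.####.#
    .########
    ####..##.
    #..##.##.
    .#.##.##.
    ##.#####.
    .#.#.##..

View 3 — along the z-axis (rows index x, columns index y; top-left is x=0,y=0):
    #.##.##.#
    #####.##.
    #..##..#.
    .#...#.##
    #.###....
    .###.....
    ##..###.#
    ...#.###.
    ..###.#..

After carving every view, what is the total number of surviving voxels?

start: 9×9×9 = 729 voxels
V1 y: intersect with XZ mask (46 set) -- 414 left
V2 x: intersect with YZ mask (54 set) -- 274 left
V3 z: intersect with XY mask (42 set) -- 140 left

remaining voxels: 140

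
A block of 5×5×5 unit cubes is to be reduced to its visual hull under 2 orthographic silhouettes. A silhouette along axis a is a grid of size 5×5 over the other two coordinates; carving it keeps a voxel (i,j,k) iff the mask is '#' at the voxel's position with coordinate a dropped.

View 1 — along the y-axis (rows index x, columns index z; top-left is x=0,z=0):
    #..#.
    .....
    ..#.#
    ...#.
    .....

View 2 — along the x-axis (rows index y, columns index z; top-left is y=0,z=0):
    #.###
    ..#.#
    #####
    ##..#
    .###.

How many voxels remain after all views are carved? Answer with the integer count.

remaining voxels: 17

before carving: 125 voxels (5×5×5)
step 1: project along y, AND mask (5/25) → |grid| = 25
step 2: project along x, AND mask (17/25) → |grid| = 17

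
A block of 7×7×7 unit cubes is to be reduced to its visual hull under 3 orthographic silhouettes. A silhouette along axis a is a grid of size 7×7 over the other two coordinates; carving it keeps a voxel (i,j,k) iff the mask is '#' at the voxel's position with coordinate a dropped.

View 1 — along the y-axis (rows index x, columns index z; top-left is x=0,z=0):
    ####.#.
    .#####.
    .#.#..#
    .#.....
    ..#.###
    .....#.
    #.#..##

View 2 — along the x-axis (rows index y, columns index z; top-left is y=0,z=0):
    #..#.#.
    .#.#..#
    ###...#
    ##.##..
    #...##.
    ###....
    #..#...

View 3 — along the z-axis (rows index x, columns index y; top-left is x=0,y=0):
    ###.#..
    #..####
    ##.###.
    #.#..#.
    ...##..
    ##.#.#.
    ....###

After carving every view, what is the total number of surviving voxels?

|visual hull| = 38

full grid |V| = 343
step 1: project along y, AND mask (23/49) → |grid| = 161
step 2: project along x, AND mask (22/49) → |grid| = 68
step 3: project along z, AND mask (26/49) → |grid| = 38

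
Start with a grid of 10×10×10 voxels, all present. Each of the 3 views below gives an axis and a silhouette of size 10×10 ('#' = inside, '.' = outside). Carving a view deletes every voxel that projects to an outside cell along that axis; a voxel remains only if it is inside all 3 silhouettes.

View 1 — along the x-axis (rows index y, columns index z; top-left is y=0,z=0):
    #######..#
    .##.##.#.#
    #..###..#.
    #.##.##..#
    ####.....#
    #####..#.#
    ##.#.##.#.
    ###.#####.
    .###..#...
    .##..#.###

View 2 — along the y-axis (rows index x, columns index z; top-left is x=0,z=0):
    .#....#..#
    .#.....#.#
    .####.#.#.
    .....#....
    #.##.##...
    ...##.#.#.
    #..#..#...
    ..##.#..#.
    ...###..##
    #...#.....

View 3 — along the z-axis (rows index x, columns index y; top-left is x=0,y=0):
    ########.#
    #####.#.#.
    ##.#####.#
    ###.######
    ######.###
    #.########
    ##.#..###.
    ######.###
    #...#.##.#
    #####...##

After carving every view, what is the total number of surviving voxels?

171 voxels

before carving: 1000 voxels (10×10×10)
carve view 1 (along x, YZ-mask fill 61/100): 610 voxels remain
carve view 2 (along y, XZ-mask fill 36/100): 222 voxels remain
carve view 3 (along z, XY-mask fill 78/100): 171 voxels remain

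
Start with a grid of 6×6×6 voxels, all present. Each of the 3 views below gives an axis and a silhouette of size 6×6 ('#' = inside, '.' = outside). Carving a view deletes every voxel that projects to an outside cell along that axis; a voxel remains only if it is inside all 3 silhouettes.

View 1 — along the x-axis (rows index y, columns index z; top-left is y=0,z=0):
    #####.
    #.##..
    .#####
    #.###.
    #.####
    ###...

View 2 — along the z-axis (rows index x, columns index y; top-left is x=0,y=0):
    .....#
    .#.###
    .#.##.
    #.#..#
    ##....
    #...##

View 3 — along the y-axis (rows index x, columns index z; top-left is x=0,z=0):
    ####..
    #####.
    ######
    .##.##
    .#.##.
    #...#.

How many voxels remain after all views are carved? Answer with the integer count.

voxel count = 47

full grid |V| = 216
step 1: project along x, AND mask (25/36) → |grid| = 150
step 2: project along z, AND mask (16/36) → |grid| = 64
step 3: project along y, AND mask (24/36) → |grid| = 47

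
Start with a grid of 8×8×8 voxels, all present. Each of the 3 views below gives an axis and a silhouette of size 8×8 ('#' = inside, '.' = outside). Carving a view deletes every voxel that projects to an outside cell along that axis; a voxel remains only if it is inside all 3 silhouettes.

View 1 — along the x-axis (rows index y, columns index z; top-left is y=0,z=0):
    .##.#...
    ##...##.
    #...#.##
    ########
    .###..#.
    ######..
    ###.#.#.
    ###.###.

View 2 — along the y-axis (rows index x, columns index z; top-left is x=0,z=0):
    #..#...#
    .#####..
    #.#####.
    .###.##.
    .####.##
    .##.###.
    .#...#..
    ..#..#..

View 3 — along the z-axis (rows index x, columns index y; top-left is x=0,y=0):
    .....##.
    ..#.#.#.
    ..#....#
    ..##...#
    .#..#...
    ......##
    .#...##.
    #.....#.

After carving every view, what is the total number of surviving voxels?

|visual hull| = 50

initial block: 8^3 = 512
[1] x-view keeps 40 columns → grid now 320
[2] y-view keeps 34 columns → grid now 174
[3] z-view keeps 19 columns → grid now 50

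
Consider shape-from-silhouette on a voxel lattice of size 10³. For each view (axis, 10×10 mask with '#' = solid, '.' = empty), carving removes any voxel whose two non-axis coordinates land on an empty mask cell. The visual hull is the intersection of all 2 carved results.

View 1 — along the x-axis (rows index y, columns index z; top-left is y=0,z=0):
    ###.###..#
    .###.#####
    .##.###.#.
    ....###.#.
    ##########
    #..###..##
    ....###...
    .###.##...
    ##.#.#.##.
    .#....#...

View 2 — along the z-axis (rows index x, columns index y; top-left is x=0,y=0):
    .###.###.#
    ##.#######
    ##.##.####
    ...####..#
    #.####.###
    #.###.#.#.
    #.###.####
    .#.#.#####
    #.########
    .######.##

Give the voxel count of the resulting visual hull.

before carving: 1000 voxels (10×10×10)
carve view 1 (along x, YZ-mask fill 57/100): 570 voxels remain
carve view 2 (along z, XY-mask fill 75/100): 408 voxels remain

408 voxels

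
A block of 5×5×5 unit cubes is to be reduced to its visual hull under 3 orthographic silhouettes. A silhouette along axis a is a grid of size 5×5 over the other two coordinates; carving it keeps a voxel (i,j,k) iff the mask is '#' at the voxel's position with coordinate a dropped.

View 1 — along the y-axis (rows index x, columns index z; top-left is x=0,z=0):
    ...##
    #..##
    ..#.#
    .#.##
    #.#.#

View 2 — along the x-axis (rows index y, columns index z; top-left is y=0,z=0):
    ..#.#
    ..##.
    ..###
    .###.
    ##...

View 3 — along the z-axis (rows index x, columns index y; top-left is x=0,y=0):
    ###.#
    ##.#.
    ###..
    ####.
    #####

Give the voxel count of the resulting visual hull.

initial block: 5^3 = 125
[1] y-view keeps 13 columns → grid now 65
[2] x-view keeps 12 columns → grid now 31
[3] z-view keeps 19 columns → grid now 25

voxel count = 25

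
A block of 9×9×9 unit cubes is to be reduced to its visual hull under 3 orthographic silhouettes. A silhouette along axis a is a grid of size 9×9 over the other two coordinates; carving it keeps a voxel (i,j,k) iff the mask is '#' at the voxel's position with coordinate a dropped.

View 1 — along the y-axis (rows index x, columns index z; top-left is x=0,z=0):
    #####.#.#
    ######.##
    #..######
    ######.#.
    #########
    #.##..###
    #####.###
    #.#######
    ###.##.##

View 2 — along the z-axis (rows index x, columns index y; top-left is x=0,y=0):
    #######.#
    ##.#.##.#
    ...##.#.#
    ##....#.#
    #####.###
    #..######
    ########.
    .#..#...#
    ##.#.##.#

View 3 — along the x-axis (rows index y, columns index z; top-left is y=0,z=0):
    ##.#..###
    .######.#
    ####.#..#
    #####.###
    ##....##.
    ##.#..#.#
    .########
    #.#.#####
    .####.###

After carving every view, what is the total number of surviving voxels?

remaining voxels: 295

before carving: 729 voxels (9×9×9)
after view 1 [y-axis, 67 of 81 cells solid] → remaining = 603
after view 2 [z-axis, 54 of 81 cells solid] → remaining = 404
after view 3 [x-axis, 58 of 81 cells solid] → remaining = 295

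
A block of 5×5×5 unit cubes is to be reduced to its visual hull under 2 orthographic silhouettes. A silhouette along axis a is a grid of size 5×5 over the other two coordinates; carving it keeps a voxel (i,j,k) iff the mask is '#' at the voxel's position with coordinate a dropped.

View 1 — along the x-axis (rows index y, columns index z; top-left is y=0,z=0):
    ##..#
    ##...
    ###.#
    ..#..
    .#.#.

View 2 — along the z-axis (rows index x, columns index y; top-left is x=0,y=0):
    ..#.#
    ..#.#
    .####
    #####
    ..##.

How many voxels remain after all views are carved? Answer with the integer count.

start: 5×5×5 = 125 voxels
V1 x: intersect with YZ mask (12 set) -- 60 left
V2 z: intersect with XY mask (15 set) -- 38 left

remaining voxels: 38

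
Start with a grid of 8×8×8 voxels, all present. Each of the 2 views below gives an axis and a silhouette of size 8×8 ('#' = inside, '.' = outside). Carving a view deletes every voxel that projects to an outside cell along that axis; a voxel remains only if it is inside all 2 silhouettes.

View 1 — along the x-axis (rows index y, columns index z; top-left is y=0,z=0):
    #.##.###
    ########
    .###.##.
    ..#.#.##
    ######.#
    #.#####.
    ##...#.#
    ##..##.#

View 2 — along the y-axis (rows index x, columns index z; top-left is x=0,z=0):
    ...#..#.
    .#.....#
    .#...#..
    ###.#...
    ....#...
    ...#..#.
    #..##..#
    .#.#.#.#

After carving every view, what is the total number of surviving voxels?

voxel count = 115

initial block: 8^3 = 512
carve view 1 (along x, YZ-mask fill 45/64): 360 voxels remain
carve view 2 (along y, XZ-mask fill 21/64): 115 voxels remain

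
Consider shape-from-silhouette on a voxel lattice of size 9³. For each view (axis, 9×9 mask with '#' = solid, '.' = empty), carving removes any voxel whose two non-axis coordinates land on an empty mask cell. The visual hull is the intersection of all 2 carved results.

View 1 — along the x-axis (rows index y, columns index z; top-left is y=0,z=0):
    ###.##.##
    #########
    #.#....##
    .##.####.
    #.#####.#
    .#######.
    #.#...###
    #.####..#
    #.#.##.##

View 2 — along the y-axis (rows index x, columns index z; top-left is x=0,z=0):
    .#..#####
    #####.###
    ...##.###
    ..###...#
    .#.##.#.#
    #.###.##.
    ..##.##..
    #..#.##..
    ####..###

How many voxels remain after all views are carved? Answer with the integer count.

301 voxels

initial block: 9^3 = 729
step 1: project along x, AND mask (57/81) → |grid| = 513
step 2: project along y, AND mask (49/81) → |grid| = 301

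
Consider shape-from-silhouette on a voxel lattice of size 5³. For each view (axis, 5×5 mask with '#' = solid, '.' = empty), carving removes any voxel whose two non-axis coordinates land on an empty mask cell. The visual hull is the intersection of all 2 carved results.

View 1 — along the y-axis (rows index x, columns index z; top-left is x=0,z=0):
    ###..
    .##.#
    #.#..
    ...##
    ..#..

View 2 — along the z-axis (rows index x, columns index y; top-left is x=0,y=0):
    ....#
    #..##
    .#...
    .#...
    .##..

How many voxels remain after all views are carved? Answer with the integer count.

start: 5×5×5 = 125 voxels
V1 y: intersect with XZ mask (11 set) -- 55 left
V2 z: intersect with XY mask (8 set) -- 18 left

remaining voxels: 18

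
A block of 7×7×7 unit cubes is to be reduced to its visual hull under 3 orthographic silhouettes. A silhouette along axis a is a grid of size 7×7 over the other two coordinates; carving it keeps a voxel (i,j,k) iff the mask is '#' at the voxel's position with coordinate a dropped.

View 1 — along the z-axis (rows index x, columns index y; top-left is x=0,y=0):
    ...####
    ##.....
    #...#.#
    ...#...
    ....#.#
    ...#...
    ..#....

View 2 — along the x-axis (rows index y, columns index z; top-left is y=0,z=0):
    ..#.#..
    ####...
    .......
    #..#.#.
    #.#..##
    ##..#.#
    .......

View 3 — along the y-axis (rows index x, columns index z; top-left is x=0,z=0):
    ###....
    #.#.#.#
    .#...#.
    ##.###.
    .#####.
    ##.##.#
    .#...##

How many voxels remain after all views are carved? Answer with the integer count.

full grid |V| = 343
after view 1 [z-axis, 14 of 49 cells solid] → remaining = 98
after view 2 [x-axis, 17 of 49 cells solid] → remaining = 33
after view 3 [y-axis, 27 of 49 cells solid] → remaining = 17

remaining voxels: 17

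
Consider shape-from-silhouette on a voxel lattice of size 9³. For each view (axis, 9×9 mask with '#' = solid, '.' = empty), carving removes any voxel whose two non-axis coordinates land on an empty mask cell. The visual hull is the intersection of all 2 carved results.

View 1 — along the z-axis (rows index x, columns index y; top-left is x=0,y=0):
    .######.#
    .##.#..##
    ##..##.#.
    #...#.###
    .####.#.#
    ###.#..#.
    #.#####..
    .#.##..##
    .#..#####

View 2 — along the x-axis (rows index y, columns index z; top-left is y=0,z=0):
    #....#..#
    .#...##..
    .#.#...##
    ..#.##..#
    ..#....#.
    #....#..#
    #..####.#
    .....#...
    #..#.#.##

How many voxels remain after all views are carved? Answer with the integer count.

before carving: 729 voxels (9×9×9)
carve view 1 (along z, XY-mask fill 50/81): 450 voxels remain
carve view 2 (along x, YZ-mask fill 31/81): 165 voxels remain

165 voxels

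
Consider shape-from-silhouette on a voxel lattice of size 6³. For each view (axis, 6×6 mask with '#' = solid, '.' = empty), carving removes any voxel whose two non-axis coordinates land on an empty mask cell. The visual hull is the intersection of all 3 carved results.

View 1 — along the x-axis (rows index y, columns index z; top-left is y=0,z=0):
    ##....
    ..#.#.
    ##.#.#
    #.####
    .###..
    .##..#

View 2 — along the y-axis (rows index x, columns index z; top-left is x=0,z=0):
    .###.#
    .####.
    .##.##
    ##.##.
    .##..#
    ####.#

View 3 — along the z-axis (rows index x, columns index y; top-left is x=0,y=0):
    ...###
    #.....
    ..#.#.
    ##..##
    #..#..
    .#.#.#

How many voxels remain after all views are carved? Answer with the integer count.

start: 6×6×6 = 216 voxels
V1 x: intersect with YZ mask (19 set) -- 114 left
V2 y: intersect with XZ mask (24 set) -- 80 left
V3 z: intersect with XY mask (15 set) -- 31 left

31 voxels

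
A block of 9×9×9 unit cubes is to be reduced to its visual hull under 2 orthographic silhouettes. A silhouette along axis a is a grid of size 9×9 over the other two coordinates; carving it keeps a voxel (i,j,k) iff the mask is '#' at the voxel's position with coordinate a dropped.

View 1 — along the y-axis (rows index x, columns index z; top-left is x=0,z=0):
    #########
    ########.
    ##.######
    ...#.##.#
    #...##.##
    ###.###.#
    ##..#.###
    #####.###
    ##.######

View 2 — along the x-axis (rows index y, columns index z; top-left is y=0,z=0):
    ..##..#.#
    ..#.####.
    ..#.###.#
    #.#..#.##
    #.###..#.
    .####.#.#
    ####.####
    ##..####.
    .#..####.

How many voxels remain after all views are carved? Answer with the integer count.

remaining voxels: 340

initial block: 9^3 = 729
carve view 1 (along y, XZ-mask fill 63/81): 567 voxels remain
carve view 2 (along x, YZ-mask fill 49/81): 340 voxels remain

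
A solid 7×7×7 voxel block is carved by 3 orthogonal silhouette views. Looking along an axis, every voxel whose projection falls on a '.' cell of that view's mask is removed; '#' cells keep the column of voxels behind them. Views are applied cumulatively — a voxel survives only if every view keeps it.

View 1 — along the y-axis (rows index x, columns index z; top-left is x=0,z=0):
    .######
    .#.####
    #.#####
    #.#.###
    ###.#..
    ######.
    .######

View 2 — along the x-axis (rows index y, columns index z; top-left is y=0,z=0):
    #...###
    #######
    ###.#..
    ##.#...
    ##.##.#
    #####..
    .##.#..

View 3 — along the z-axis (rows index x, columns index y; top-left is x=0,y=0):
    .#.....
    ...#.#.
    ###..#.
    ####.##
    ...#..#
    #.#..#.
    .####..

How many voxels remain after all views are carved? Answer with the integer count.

voxel count = 78

start: 7×7×7 = 343 voxels
after view 1 [y-axis, 38 of 49 cells solid] → remaining = 266
after view 2 [x-axis, 31 of 49 cells solid] → remaining = 167
after view 3 [z-axis, 22 of 49 cells solid] → remaining = 78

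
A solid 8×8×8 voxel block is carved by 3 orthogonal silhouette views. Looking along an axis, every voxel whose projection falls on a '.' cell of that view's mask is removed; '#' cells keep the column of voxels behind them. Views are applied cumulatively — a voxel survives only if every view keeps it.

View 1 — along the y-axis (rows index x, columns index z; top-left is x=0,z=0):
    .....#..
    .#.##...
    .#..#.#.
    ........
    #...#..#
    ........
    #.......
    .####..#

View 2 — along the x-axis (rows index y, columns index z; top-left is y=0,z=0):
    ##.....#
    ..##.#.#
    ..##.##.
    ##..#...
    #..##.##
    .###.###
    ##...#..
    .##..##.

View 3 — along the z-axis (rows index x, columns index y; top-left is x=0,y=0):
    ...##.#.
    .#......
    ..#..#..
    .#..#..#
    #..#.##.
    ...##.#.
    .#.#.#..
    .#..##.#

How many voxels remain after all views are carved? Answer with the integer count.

start: 8×8×8 = 512 voxels
carve view 1 (along y, XZ-mask fill 16/64): 128 voxels remain
carve view 2 (along x, YZ-mask fill 32/64): 60 voxels remain
carve view 3 (along z, XY-mask fill 23/64): 24 voxels remain

remaining voxels: 24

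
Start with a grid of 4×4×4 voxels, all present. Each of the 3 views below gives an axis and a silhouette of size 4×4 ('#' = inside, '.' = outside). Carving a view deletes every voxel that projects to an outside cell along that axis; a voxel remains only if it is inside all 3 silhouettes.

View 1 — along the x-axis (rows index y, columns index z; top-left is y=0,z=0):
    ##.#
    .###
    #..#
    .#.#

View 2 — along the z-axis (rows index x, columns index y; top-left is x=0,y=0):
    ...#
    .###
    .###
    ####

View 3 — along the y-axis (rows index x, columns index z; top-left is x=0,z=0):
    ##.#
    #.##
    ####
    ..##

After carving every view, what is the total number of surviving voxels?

remaining voxels: 19

initial block: 4^3 = 64
V1 x: intersect with YZ mask (10 set) -- 40 left
V2 z: intersect with XY mask (11 set) -- 26 left
V3 y: intersect with XZ mask (12 set) -- 19 left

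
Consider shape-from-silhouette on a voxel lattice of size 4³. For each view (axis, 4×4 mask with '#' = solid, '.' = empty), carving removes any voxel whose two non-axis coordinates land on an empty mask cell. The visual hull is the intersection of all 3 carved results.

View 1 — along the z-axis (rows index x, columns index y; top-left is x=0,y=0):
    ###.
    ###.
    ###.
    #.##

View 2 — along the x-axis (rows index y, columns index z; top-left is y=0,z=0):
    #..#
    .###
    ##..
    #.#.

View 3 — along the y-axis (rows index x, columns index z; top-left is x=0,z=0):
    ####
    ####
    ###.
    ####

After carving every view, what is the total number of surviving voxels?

before carving: 64 voxels (4×4×4)
V1 z: intersect with XY mask (12 set) -- 48 left
V2 x: intersect with YZ mask (9 set) -- 27 left
V3 y: intersect with XZ mask (15 set) -- 25 left

25 voxels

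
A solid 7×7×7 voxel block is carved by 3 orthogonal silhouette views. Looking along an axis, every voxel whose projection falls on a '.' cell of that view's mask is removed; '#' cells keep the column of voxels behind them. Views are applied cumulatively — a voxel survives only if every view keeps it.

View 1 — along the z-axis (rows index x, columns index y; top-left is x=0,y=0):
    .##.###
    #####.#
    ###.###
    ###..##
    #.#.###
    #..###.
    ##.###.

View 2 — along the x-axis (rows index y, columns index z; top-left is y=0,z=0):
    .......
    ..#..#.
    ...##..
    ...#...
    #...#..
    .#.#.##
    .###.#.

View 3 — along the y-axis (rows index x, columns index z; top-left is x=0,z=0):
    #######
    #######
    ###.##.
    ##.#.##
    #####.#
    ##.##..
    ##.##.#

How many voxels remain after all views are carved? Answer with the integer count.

before carving: 343 voxels (7×7×7)
carve view 1 (along z, XY-mask fill 36/49): 252 voxels remain
carve view 2 (along x, YZ-mask fill 15/49): 79 voxels remain
carve view 3 (along y, XZ-mask fill 39/49): 65 voxels remain

remaining voxels: 65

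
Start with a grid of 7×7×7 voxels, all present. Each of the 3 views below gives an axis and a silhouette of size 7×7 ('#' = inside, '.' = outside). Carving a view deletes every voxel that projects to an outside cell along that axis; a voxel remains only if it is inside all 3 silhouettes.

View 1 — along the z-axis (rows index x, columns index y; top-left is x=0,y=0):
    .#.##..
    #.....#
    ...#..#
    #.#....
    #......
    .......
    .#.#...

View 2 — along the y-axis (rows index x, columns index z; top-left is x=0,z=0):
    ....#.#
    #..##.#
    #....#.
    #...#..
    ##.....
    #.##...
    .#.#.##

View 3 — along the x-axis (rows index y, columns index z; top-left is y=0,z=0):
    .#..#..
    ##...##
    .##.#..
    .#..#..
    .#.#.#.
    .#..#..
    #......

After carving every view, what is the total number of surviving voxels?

|visual hull| = 12

start: 7×7×7 = 343 voxels
V1 z: intersect with XY mask (12 set) -- 84 left
V2 y: intersect with XZ mask (19 set) -- 32 left
V3 x: intersect with YZ mask (17 set) -- 12 left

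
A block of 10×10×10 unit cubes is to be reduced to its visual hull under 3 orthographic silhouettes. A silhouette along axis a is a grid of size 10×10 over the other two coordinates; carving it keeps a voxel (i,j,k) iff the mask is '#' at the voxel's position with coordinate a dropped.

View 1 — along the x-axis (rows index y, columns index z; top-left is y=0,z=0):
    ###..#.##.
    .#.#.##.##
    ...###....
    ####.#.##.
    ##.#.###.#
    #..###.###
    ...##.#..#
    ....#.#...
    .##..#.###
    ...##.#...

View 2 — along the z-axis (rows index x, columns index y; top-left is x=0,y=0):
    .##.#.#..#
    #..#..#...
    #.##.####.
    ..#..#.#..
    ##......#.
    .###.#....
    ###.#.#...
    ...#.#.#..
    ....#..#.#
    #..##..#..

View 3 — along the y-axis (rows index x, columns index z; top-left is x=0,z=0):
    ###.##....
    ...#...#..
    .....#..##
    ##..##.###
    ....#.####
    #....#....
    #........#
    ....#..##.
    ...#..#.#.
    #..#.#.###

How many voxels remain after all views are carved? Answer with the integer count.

voxel count = 78

initial block: 10^3 = 1000
[1] x-view keeps 51 columns → grid now 510
[2] z-view keeps 40 columns → grid now 204
[3] y-view keeps 38 columns → grid now 78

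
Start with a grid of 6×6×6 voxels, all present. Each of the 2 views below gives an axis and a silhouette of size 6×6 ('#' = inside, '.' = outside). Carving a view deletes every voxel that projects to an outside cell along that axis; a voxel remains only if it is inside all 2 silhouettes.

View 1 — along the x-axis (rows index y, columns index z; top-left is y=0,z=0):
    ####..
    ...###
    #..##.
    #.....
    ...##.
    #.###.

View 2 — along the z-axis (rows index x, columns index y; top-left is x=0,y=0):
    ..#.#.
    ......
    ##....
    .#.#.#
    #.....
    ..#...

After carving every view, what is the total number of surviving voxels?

|visual hull| = 27

start: 6×6×6 = 216 voxels
carve view 1 (along x, YZ-mask fill 17/36): 102 voxels remain
carve view 2 (along z, XY-mask fill 9/36): 27 voxels remain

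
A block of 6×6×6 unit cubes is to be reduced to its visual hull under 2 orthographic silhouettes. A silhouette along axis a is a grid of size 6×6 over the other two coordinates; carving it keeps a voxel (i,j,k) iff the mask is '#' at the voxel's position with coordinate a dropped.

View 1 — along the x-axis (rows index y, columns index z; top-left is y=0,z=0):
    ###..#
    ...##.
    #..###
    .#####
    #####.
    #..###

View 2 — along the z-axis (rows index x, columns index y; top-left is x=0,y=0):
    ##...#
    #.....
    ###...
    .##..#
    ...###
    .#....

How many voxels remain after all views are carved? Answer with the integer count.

remaining voxels: 50

start: 6×6×6 = 216 voxels
after view 1 [x-axis, 24 of 36 cells solid] → remaining = 144
after view 2 [z-axis, 14 of 36 cells solid] → remaining = 50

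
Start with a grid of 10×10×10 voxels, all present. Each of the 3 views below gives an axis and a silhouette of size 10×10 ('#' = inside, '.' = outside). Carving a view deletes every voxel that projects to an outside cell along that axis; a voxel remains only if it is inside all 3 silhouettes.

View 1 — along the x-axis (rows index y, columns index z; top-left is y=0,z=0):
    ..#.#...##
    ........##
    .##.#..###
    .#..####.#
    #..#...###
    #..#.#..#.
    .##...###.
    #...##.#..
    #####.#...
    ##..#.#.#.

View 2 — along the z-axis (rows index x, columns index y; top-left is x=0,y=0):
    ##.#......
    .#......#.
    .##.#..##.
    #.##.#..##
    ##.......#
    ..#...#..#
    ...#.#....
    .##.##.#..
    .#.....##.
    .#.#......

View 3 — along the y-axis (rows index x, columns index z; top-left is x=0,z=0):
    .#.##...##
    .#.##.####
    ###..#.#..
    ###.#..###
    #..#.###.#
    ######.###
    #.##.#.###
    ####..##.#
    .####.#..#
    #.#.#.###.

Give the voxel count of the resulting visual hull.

start: 10×10×10 = 1000 voxels
V1 x: intersect with YZ mask (47 set) -- 470 left
V2 z: intersect with XY mask (34 set) -- 152 left
V3 y: intersect with XZ mask (65 set) -- 98 left

remaining voxels: 98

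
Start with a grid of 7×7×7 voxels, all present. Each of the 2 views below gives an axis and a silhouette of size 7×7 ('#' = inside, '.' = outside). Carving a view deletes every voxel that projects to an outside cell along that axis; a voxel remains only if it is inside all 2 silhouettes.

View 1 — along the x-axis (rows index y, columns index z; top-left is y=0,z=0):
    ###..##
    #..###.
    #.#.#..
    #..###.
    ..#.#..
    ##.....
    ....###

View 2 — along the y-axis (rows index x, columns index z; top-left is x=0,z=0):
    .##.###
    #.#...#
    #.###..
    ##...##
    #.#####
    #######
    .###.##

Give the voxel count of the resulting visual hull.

remaining voxels: 111

start: 7×7×7 = 343 voxels
[1] x-view keeps 23 columns → grid now 161
[2] y-view keeps 34 columns → grid now 111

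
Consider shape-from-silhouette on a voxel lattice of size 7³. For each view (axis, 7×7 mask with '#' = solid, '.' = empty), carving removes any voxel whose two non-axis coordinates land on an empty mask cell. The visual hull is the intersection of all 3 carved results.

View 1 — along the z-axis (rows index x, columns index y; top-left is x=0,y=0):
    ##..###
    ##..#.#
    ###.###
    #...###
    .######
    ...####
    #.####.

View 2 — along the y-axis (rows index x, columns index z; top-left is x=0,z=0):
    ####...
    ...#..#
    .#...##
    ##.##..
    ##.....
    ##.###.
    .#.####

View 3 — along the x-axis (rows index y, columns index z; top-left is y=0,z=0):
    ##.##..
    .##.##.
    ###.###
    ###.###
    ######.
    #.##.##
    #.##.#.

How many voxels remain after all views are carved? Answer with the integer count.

remaining voxels: 83

initial block: 7^3 = 343
carve view 1 (along z, XY-mask fill 34/49): 238 voxels remain
carve view 2 (along y, XZ-mask fill 25/49): 119 voxels remain
carve view 3 (along x, YZ-mask fill 35/49): 83 voxels remain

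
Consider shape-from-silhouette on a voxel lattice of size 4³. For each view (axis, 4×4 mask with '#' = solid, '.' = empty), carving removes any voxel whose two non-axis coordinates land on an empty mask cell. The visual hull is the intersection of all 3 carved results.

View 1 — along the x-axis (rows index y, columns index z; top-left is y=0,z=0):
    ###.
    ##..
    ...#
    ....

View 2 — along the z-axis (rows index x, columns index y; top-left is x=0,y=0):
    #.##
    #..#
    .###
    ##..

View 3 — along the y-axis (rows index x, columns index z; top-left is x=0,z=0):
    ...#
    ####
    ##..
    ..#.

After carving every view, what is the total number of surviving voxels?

|visual hull| = 7

start: 4×4×4 = 64 voxels
carve view 1 (along x, YZ-mask fill 6/16): 24 voxels remain
carve view 2 (along z, XY-mask fill 10/16): 15 voxels remain
carve view 3 (along y, XZ-mask fill 8/16): 7 voxels remain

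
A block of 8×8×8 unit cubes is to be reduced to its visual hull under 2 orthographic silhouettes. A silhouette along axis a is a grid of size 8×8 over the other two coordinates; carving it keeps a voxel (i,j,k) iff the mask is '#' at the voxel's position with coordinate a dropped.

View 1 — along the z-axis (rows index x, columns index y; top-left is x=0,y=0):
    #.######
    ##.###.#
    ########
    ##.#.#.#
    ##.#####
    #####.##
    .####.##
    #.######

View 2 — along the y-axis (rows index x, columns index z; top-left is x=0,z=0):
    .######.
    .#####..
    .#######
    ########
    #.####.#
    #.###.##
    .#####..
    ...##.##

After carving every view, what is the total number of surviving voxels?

310 voxels

full grid |V| = 512
V1 z: intersect with XY mask (53 set) -- 424 left
V2 y: intersect with XZ mask (47 set) -- 310 left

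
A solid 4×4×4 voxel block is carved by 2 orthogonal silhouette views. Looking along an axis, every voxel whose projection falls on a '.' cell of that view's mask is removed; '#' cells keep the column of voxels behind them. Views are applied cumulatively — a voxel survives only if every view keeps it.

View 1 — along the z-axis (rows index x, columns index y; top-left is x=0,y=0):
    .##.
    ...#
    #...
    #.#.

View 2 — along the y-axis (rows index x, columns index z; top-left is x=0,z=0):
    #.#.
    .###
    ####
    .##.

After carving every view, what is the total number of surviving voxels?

full grid |V| = 64
V1 z: intersect with XY mask (6 set) -- 24 left
V2 y: intersect with XZ mask (11 set) -- 15 left

voxel count = 15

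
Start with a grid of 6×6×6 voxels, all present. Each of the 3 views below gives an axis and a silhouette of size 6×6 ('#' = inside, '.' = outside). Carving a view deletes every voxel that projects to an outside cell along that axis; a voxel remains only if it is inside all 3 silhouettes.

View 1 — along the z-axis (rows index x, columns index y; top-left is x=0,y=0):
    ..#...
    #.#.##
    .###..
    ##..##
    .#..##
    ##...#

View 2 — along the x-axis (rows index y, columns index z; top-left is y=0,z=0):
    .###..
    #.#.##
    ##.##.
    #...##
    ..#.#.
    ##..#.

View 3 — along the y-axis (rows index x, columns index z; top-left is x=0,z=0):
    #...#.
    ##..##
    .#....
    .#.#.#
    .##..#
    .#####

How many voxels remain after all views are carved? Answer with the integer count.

initial block: 6^3 = 216
[1] z-view keeps 18 columns → grid now 108
[2] x-view keeps 19 columns → grid now 58
[3] y-view keeps 18 columns → grid now 27

remaining voxels: 27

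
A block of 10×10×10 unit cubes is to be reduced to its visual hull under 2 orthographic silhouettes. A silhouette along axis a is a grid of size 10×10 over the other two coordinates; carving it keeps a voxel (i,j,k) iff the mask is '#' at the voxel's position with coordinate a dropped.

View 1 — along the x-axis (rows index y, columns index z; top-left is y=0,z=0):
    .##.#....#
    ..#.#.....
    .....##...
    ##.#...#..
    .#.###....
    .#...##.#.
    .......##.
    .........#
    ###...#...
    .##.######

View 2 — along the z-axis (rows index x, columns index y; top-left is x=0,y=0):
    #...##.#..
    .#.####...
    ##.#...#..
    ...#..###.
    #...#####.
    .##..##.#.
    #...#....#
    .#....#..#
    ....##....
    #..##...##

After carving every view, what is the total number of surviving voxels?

start: 10×10×10 = 1000 voxels
step 1: project along x, AND mask (35/100) → |grid| = 350
step 2: project along z, AND mask (41/100) → |grid| = 144

|visual hull| = 144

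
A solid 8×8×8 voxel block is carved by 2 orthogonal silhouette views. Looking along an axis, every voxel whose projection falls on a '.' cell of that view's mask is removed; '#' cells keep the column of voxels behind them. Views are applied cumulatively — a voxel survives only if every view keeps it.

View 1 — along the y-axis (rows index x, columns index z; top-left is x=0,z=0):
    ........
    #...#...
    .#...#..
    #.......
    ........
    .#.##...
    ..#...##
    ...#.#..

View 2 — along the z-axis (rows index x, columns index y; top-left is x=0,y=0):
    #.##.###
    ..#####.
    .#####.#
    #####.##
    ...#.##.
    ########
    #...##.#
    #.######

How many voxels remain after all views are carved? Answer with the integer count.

start: 8×8×8 = 512 voxels
[1] y-view keeps 13 columns → grid now 104
[2] z-view keeps 46 columns → grid now 79

remaining voxels: 79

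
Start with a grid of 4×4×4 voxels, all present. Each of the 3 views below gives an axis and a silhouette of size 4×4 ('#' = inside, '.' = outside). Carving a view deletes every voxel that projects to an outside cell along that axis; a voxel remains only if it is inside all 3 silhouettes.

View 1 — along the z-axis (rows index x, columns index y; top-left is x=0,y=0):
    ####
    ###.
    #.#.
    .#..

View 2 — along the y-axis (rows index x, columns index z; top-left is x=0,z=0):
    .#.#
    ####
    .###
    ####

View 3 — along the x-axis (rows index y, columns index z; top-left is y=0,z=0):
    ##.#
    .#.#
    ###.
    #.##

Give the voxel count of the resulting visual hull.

start: 4×4×4 = 64 voxels
V1 z: intersect with XY mask (10 set) -- 40 left
V2 y: intersect with XZ mask (13 set) -- 30 left
V3 x: intersect with YZ mask (11 set) -- 20 left

20 voxels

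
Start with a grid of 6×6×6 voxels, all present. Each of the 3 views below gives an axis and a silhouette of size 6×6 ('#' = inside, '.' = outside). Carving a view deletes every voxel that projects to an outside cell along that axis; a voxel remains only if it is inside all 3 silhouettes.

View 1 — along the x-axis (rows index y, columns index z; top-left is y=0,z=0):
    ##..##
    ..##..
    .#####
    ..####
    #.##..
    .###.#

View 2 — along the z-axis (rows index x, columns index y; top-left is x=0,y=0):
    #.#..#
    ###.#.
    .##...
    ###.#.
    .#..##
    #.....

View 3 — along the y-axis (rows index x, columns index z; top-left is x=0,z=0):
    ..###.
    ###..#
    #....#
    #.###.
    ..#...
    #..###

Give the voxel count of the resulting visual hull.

remaining voxels: 32

start: 6×6×6 = 216 voxels
after view 1 [x-axis, 22 of 36 cells solid] → remaining = 132
after view 2 [z-axis, 17 of 36 cells solid] → remaining = 61
after view 3 [y-axis, 18 of 36 cells solid] → remaining = 32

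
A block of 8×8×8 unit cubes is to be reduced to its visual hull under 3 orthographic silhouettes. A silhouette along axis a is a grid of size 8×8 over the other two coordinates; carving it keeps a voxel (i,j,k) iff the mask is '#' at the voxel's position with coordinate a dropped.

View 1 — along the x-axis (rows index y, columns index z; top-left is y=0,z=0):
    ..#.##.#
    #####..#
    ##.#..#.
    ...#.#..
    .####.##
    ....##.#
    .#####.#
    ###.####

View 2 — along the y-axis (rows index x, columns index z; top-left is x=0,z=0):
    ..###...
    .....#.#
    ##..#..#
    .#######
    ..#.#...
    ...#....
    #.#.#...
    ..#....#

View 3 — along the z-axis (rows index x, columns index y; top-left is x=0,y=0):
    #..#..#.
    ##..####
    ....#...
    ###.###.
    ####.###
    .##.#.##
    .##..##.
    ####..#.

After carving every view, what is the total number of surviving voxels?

voxel count = 72

before carving: 512 voxels (8×8×8)
  1. axis=0 (YZ plane), |mask|=38  ⇒  voxels=304
  2. axis=1 (XZ plane), |mask|=24  ⇒  voxels=123
  3. axis=2 (XY plane), |mask|=37  ⇒  voxels=72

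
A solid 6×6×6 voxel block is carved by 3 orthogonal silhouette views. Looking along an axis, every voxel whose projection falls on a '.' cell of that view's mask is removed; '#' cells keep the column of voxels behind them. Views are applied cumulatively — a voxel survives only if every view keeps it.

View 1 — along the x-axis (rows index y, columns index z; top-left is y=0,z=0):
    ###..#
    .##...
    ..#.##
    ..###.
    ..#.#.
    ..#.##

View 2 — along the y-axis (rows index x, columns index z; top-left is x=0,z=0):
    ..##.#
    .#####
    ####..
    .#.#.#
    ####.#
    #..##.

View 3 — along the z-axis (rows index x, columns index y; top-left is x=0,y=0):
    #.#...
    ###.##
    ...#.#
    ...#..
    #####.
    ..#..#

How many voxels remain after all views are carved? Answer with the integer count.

full grid |V| = 216
step 1: project along x, AND mask (17/36) → |grid| = 102
step 2: project along y, AND mask (23/36) → |grid| = 61
step 3: project along z, AND mask (17/36) → |grid| = 34

34 voxels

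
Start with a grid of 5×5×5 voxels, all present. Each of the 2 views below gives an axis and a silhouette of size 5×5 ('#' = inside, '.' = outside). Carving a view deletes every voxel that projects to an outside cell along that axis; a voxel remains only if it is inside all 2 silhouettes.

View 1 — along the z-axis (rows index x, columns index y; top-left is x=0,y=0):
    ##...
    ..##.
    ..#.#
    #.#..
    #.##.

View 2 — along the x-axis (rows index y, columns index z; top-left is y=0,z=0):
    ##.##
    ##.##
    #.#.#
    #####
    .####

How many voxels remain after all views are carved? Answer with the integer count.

voxel count = 42

initial block: 5^3 = 125
  1. axis=2 (XY plane), |mask|=11  ⇒  voxels=55
  2. axis=0 (YZ plane), |mask|=20  ⇒  voxels=42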